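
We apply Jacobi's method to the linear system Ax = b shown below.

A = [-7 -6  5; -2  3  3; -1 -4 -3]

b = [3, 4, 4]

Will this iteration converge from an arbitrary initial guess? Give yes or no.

no

Let D = diag(-7, 3, -3); L, U the strict triangles.
T_J = -D⁻¹(L+U): T[1,0] = -(-2)/(3) = +0.6667; T[1,1] = 0.
  T[0,:] = [+0.0000  -0.8571  +0.7143]
  T[1,:] = [+0.6667  +0.0000  -1.0000]
  T[2,:] = [-0.3333  -1.3333  +0.0000]
|λ(T)| sorted: 1.1506, 0.8945, 0.8945.
ρ(T) = max|λ| = 1.1506; 1.1506 > 1, so it fails to converge.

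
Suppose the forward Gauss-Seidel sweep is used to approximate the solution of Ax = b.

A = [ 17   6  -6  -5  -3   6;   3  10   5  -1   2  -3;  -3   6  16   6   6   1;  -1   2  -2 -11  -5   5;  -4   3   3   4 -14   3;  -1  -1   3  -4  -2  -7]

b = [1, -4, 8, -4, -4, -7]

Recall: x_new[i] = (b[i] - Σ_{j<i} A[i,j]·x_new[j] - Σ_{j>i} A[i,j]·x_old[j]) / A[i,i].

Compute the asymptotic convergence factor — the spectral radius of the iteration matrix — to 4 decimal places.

Write A = D+L+U with D = diag(17, 10, 16, -11, -14, -7).
GS T = -(D+L)⁻¹U: row 0 first, T[0,5] = -(6)/(17) = -0.3529; later rows by forward substitution.
  T[0,:] = [+0.0000, -0.3529, +0.3529, +0.2941, +0.1765, -0.3529]
  T[1,:] = [+0.0000, +0.1059, -0.6059, +0.0118, -0.2529, +0.4059]
  T[2,:] = [+0.0000, -0.1059, +0.2934, -0.3243, -0.2471, -0.2809]
  T[3,:] = [+0.0000, +0.0706, -0.1956, +0.0344, -0.4717, +0.6115]
  T[4,:] = [+0.0000, +0.1210, -0.2237, -0.1412, -0.2923, +0.5166]
  T[5,:] = [+0.0000, -0.0850, +0.3375, -0.1620, +0.2581, -0.6250]
moduli |λ_i(T)| = 0.8280, 0.3713, 0.1488, 0.1488, 0.1353, 0.0000.
ρ(T) = max|λ| = 0.8280; 0.8280 < 1: convergent.

0.8280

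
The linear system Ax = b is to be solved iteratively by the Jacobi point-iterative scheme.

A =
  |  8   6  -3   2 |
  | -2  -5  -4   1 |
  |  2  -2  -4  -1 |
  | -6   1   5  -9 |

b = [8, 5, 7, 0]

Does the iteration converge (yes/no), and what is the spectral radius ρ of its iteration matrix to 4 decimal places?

Let D = diag(8, -5, -4, -9); L, U the strict triangles.
T_J = -D⁻¹(L+U): T[0,2] = -(-3)/(8) = +0.3750; T[0,0] = 0.
  T[0,:] = [+0.0000, -0.7500, +0.3750, -0.2500]
  T[1,:] = [-0.4000, +0.0000, -0.8000, +0.2000]
  T[2,:] = [+0.5000, -0.5000, +0.0000, -0.2500]
  T[3,:] = [-0.6667, +0.1111, +0.5556, +0.0000]
|λ(T)| sorted: 1.1627, 0.5321, 0.5321, 0.1266.
ρ = 1.1627; 1.1627 > 1 ⇒ diverges.

no, ρ = 1.1627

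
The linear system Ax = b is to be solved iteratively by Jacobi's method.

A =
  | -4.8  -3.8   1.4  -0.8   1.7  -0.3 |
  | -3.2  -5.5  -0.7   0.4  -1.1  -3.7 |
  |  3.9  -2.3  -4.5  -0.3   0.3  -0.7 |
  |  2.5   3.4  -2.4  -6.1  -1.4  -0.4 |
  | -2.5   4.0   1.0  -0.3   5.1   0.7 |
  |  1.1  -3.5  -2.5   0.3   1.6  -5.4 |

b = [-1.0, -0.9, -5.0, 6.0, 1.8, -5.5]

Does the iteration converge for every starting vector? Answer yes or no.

Split A = D + L + U, D = diag(-4.8, -5.5, -4.5, -6.1, 5.1, -5.4).
Jacobi T = -D⁻¹(L+U): T[5,1] = -(-3.5)/(-5.4) = -0.6481; T[5,5] = 0.
  T[0,:] = [+0.0000  -0.7917  +0.2917  -0.1667  +0.3542  -0.0625]
  T[1,:] = [-0.5818  +0.0000  -0.1273  +0.0727  -0.2000  -0.6727]
  T[2,:] = [+0.8667  -0.5111  +0.0000  -0.0667  +0.0667  -0.1556]
  T[3,:] = [+0.4098  +0.5574  -0.3934  +0.0000  -0.2295  -0.0656]
  T[4,:] = [+0.4902  -0.7843  -0.1961  +0.0588  +0.0000  -0.1373]
  T[5,:] = [+0.2037  -0.6481  -0.4630  +0.0556  +0.2963  +0.0000]
|eigenvalues of T|: 1.2967, 0.8153, 0.5545, 0.5272, 0.3471, 0.1070.
ρ = 1.2967; 1.2967 > 1: divergent.

no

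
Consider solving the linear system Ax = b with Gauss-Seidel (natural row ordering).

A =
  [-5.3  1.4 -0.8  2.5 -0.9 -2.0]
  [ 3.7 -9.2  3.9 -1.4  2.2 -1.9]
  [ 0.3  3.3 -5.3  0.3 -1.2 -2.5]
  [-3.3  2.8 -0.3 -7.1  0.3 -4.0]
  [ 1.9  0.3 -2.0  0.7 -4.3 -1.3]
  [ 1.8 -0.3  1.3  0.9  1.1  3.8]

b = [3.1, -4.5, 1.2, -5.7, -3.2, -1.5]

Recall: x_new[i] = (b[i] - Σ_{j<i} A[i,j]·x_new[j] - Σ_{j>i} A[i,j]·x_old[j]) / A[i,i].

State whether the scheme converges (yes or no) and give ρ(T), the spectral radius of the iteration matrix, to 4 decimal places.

yes, ρ = 0.8777

Split A = D + L + U, D = diag(-5.3, -9.2, -5.3, -7.1, -4.3, 3.8).
GS T = -(D+L)⁻¹U: row 0 first, T[0,2] = -(-0.8)/(-5.3) = -0.1509; later rows by forward substitution.
  T[0,:] = [+0.0000  +0.2642  -0.1509  +0.4717  -0.1698  -0.3774]
  T[1,:] = [+0.0000  +0.1062  +0.3632  +0.0375  +0.1708  -0.3583]
  T[2,:] = [+0.0000  +0.0811  +0.2176  +0.1067  -0.1297  -0.7161]
  T[3,:] = [+0.0000  -0.0843  +0.2042  -0.2089  +0.1940  -0.4990]
  T[4,:] = [+0.0000  +0.0727  -0.1093  +0.1274  +0.0288  -0.2422]
  T[5,:] = [+0.0000  -0.1456  +0.0090  -0.2444  +0.0840  +0.5838]
moduli |λ_i(T)| = 0.8777, 0.3583, 0.1923, 0.0343, 0.0185, 0.0000.
ρ = 0.8777; 0.8777 < 1, so it converges for any x₀.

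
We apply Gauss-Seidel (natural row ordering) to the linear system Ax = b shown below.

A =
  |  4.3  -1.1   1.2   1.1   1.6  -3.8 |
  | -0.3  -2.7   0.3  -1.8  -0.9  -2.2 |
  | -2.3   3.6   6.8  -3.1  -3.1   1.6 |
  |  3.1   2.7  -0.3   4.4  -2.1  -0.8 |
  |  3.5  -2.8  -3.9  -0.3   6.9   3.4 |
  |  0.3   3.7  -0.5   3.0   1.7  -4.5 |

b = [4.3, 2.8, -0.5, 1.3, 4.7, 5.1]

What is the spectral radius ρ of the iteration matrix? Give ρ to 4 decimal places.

1.1588

Split A = D + L + U, D = diag(4.3, -2.7, 6.8, 4.4, 6.9, -4.5).
GS T = -(D+L)⁻¹U: row 0 first, T[0,3] = -(1.1)/(4.3) = -0.2558; later rows by forward substitution.
  T[0,:] = [+0.0000, +0.2558, -0.2791, -0.2558, -0.3721, +0.8837]
  T[1,:] = [+0.0000, -0.0284, +0.1421, -0.6382, -0.2920, -0.9130]
  T[2,:] = [+0.0000, +0.1016, -0.1696, +0.7073, +0.4846, +0.5470]
  T[3,:] = [+0.0000, -0.1559, +0.0978, +0.6201, +0.9516, +0.1567]
  T[4,:] = [+0.0000, -0.0907, +0.1076, +0.2975, +0.3855, -0.9955]
  T[5,:] = [+0.0000, -0.1558, +0.2230, -0.0946, +0.4613, -1.0242]
|eigenvalues of T|: 1.1588, 0.8786, 0.3938, 0.1076, 0.0047, 0.0000.
spectral radius ρ = 1.1588; 1.1588 > 1, so it fails to converge.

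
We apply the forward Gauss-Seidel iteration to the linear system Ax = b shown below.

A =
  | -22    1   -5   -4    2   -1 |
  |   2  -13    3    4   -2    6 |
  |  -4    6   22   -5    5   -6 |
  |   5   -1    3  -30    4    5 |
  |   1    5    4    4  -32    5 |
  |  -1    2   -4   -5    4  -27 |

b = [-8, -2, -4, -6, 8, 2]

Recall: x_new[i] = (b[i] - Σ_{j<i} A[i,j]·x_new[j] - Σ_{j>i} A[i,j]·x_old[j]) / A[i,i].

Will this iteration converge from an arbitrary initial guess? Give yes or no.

Write A = D+L+U with D = diag(-22, -13, 22, -30, -32, -27).
Gauss-Seidel: T = -(D+L)⁻¹U, row 0 first, T[0,2] = -(-5)/(-22) = -0.2273; later rows by forward substitution.
  T[0,:] = [+0.0000 +0.0455 -0.2273 -0.1818 +0.0909 -0.0455]
  T[1,:] = [+0.0000 +0.0070 +0.1958 +0.2797 -0.1399 +0.4545]
  T[2,:] = [+0.0000 +0.0064 -0.0947 +0.1179 -0.1726 +0.1405]
  T[3,:] = [+0.0000 +0.0080 -0.0539 -0.0278 +0.1359 +0.1580]
  T[4,:] = [+0.0000 +0.0043 +0.0049 +0.0493 -0.0236 +0.2632]
  T[5,:] = [+0.0000 -0.0029 +0.0477 +0.0224 -0.0168 +0.0243]
|eigenvalues of T|: 0.1604, 0.1022, 0.0912, 0.0912, 0.0135, 0.0000.
spectral radius ρ = 0.1604; 0.1604 < 1 ⇒ converges.

yes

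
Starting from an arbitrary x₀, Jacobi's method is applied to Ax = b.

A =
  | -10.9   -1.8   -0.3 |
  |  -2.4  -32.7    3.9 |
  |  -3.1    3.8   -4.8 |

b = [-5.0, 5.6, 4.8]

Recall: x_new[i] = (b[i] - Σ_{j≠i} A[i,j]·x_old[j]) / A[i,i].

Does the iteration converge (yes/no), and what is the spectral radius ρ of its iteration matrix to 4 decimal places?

Split A = D + L + U, D = diag(-10.9, -32.7, -4.8).
Jacobi: T = -D⁻¹(L+U), T[2,1] = -(3.8)/(-4.8) = +0.7917; T[2,2] = 0.
  T[0,:] = [+0.0000, -0.1651, -0.0275]
  T[1,:] = [-0.0734, +0.0000, +0.1193]
  T[2,:] = [-0.6458, +0.7917, +0.0000]
eigenvalue magnitudes: 0.4001, 0.2652, 0.1350.
ρ(T) = max|λ| = 0.4001; 0.4001 < 1 ⇒ converges.

yes, ρ = 0.4001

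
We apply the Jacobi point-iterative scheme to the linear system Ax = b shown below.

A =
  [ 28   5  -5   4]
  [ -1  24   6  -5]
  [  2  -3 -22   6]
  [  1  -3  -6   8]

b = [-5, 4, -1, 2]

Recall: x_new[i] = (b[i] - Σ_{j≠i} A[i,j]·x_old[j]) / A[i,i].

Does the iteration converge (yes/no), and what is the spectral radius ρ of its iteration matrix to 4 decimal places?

yes, ρ = 0.6543

Let D = diag(28, 24, -22, 8); L, U the strict triangles.
Jacobi: T = -D⁻¹(L+U), T[1,0] = -(-1)/(24) = +0.0417; T[1,1] = 0.
  T[0,:] = [+0.0000 -0.1786 +0.1786 -0.1429]
  T[1,:] = [+0.0417 +0.0000 -0.2500 +0.2083]
  T[2,:] = [+0.0909 -0.1364 +0.0000 +0.2727]
  T[3,:] = [-0.1250 +0.3750 +0.7500 +0.0000]
moduli |λ_i(T)| = 0.6543, 0.4628, 0.2103, 0.0187.
ρ(T) = max|λ| = 0.6543; 0.6543 < 1 ⇒ converges.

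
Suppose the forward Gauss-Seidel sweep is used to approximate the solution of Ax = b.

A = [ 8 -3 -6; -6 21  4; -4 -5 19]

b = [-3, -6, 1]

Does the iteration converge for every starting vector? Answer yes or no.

Let D = diag(8, 21, 19); L, U the strict triangles.
T_GS = -(D+L)⁻¹U: row 0 first, T[0,1] = -(-3)/(8) = +0.3750; later rows by forward substitution.
  T[0,:] = [+0.0000  +0.3750  +0.7500]
  T[1,:] = [+0.0000  +0.1071  +0.0238]
  T[2,:] = [+0.0000  +0.1071  +0.1642]
|roots of det(T-λI)|: 0.1936, 0.0777, 0.0000.
ρ = 0.1936; 0.1936 < 1: convergent.

yes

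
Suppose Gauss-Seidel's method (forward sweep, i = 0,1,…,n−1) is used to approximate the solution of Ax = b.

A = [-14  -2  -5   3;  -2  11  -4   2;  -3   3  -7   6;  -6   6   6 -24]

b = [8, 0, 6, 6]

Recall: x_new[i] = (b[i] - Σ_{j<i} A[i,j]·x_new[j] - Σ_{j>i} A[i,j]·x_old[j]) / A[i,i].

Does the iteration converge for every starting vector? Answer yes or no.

yes

Let D = diag(-14, 11, -7, -24); L, U the strict triangles.
GS T = -(D+L)⁻¹U: row 0 first, T[0,1] = -(-2)/(-14) = -0.1429; later rows by forward substitution.
  T[0,:] = [+0.0000  -0.1429  -0.3571  +0.2143]
  T[1,:] = [+0.0000  -0.0260  +0.2987  -0.1429]
  T[2,:] = [+0.0000  +0.0501  +0.2811  +0.7041]
  T[3,:] = [+0.0000  +0.0417  +0.2342  +0.0867]
|roots of det(T-λI)|: 0.6249, 0.1887, 0.0944, 0.0000.
ρ(T) = max|λ| = 0.6249; 0.6249 < 1 ⇒ converges.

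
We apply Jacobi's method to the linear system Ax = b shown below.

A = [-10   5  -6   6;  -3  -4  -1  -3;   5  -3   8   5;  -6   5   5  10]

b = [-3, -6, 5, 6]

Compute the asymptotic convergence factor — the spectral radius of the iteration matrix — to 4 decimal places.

Let D = diag(-10, -4, 8, 10); L, U the strict triangles.
T_J = -D⁻¹(L+U): T[1,0] = -(-3)/(-4) = -0.7500; T[1,1] = 0.
  T[0,:] = [+0.0000 +0.5000 -0.6000 +0.6000]
  T[1,:] = [-0.7500 +0.0000 -0.2500 -0.7500]
  T[2,:] = [-0.6250 +0.3750 +0.0000 -0.6250]
  T[3,:] = [+0.6000 -0.5000 -0.5000 +0.0000]
eigenvalue magnitudes: 1.2841, 0.6000, 0.5336, 0.5336.
ρ = 1.2841; 1.2841 > 1 ⇒ diverges.

1.2841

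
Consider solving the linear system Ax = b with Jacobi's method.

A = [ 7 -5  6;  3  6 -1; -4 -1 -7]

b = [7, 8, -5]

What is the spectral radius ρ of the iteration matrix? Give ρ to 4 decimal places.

0.5769

Split A = D + L + U, D = diag(7, 6, -7).
Jacobi T = -D⁻¹(L+U): T[1,0] = -(3)/(6) = -0.5000; T[1,1] = 0.
  T[0,:] = [+0.0000, +0.7143, -0.8571]
  T[1,:] = [-0.5000, +0.0000, +0.1667]
  T[2,:] = [-0.5714, -0.1429, +0.0000]
|eigenvalues of T|: 0.5769, 0.4733, 0.4733.
spectral radius ρ = 0.5769; 0.5769 < 1: convergent.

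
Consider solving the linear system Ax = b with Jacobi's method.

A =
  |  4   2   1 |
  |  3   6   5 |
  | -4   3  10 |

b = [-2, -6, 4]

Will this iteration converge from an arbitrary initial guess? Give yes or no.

Let D = diag(4, 6, 10); L, U the strict triangles.
Jacobi T = -D⁻¹(L+U): T[1,0] = -(3)/(6) = -0.5000; T[1,1] = 0.
  T[0,:] = [+0.0000 -0.5000 -0.2500]
  T[1,:] = [-0.5000 +0.0000 -0.8333]
  T[2,:] = [+0.4000 -0.3000 +0.0000]
eigenvalue magnitudes: 0.7556, 0.4135, 0.4135.
ρ = 0.7556; 0.7556 < 1 ⇒ converges.

yes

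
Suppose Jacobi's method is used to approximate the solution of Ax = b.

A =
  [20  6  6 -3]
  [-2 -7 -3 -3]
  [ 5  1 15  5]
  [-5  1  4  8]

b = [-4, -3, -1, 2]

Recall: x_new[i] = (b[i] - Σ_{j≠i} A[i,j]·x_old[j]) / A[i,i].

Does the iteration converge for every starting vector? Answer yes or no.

Diagonal D = diag(20, -7, 15, 8); L, U strict lower/upper.
Jacobi: T = -D⁻¹(L+U), T[3,0] = -(-5)/(8) = +0.6250; T[3,3] = 0.
  T[0,:] = [+0.0000, -0.3000, -0.3000, +0.1500]
  T[1,:] = [-0.2857, +0.0000, -0.4286, -0.4286]
  T[2,:] = [-0.3333, -0.0667, +0.0000, -0.3333]
  T[3,:] = [+0.6250, -0.1250, -0.5000, +0.0000]
|eigenvalues of T|: 0.7693, 0.4880, 0.4880, 0.1833.
ρ(T) = max|λ| = 0.7693; 0.7693 < 1: convergent.

yes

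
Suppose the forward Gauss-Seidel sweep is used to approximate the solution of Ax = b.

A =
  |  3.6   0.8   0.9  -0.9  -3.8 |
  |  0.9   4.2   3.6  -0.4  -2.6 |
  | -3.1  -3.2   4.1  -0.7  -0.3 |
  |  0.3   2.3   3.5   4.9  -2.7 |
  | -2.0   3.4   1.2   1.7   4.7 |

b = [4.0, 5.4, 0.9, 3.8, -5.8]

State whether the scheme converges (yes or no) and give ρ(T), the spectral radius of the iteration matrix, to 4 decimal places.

A = D + L + U where D = diag(3.6, 4.2, 4.1, 4.9, 4.7).
GS T = -(D+L)⁻¹U: row 0 first, T[0,2] = -(0.9)/(3.6) = -0.2500; later rows by forward substitution.
  T[0,:] = [+0.0000 -0.2222 -0.2500 +0.2500 +1.0556]
  T[1,:] = [+0.0000 +0.0476 -0.8036 +0.0417 +0.3929]
  T[2,:] = [+0.0000 -0.1309 -0.8162 +0.3923 +1.1779]
  T[3,:] = [+0.0000 +0.0847 +0.9755 -0.3151 -0.5394]
  T[4,:] = [+0.0000 -0.1262 +0.3305 +0.0900 +0.0593]
|λ(T)| sorted: 1.4151, 0.5671, 0.0975, 0.0975, 0.0000.
ρ(T) = max|λ| = 1.4151; 1.4151 > 1: divergent.

no, ρ = 1.4151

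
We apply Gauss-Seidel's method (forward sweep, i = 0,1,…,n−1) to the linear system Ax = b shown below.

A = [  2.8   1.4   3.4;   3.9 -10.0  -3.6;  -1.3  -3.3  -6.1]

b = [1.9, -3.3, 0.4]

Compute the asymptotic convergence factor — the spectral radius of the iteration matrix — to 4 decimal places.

Split A = D + L + U, D = diag(2.8, -10, -6.1).
Gauss-Seidel: T = -(D+L)⁻¹U, row 0 first, T[0,2] = -(3.4)/(2.8) = -1.2143; later rows by forward substitution.
  T[0,:] = [+0.0000 -0.5000 -1.2143]
  T[1,:] = [+0.0000 -0.1950 -0.8336]
  T[2,:] = [+0.0000 +0.2120 +0.7097]
|roots of det(T-λI)|: 0.4243, 0.0904, 0.0000.
ρ = 0.4243; 0.4243 < 1 ⇒ converges.

0.4243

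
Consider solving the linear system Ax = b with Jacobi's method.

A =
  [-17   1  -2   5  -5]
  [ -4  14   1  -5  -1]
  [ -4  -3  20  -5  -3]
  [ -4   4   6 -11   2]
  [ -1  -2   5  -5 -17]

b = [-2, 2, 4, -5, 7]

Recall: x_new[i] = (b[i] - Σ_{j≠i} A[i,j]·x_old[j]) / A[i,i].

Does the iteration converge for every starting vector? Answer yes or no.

yes

A = D + L + U where D = diag(-17, 14, 20, -11, -17).
Jacobi: T = -D⁻¹(L+U), T[0,1] = -(1)/(-17) = +0.0588; T[0,0] = 0.
  T[0,:] = [+0.0000, +0.0588, -0.1176, +0.2941, -0.2941]
  T[1,:] = [+0.2857, +0.0000, -0.0714, +0.3571, +0.0714]
  T[2,:] = [+0.2000, +0.1500, +0.0000, +0.2500, +0.1500]
  T[3,:] = [-0.3636, +0.3636, +0.5455, +0.0000, +0.1818]
  T[4,:] = [-0.0588, -0.1176, +0.2941, -0.2941, +0.0000]
moduli |λ_i(T)| = 0.5149, 0.4024, 0.2893, 0.2893, 0.1478.
ρ = 0.5149; 0.5149 < 1, so it converges for any x₀.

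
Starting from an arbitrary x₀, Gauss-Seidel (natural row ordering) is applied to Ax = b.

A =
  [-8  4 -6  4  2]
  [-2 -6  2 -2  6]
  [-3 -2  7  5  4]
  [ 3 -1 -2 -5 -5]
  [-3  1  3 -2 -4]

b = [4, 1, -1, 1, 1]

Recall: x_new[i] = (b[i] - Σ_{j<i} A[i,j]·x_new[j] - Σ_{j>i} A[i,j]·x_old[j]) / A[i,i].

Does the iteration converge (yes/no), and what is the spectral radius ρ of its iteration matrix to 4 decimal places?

Diagonal D = diag(-8, -6, 7, -5, -4); L, U strict lower/upper.
GS T = -(D+L)⁻¹U: row 0 first, T[0,1] = -(4)/(-8) = +0.5000; later rows by forward substitution.
  T[0,:] = [+0.0000, +0.5000, -0.7500, +0.5000, +0.2500]
  T[1,:] = [+0.0000, -0.1667, +0.5833, -0.5000, +0.9167]
  T[2,:] = [+0.0000, +0.1667, -0.1548, -0.6429, -0.2024]
  T[3,:] = [+0.0000, +0.2667, -0.5048, +0.6571, -0.9524]
  T[4,:] = [+0.0000, -0.4250, +0.8446, -1.3107, +0.3661]
moduli |λ_i(T)| = 1.5475, 0.6397, 0.6397, 0.1410, 0.0000.
ρ = 1.5475; 1.5475 > 1: divergent.

no, ρ = 1.5475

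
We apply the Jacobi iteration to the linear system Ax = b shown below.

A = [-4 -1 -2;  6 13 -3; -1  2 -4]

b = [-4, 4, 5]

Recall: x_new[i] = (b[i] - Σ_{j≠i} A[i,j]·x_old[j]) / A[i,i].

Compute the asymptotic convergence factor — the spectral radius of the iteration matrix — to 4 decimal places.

Let D = diag(-4, 13, -4); L, U the strict triangles.
T_J = -D⁻¹(L+U): T[0,2] = -(-2)/(-4) = -0.5000; T[0,0] = 0.
  T[0,:] = [+0.0000, -0.2500, -0.5000]
  T[1,:] = [-0.4615, +0.0000, +0.2308]
  T[2,:] = [-0.2500, +0.5000, +0.0000]
eigenvalue magnitudes: 0.7304, 0.4216, 0.4216.
spectral radius ρ = 0.7304; 0.7304 < 1 ⇒ converges.

0.7304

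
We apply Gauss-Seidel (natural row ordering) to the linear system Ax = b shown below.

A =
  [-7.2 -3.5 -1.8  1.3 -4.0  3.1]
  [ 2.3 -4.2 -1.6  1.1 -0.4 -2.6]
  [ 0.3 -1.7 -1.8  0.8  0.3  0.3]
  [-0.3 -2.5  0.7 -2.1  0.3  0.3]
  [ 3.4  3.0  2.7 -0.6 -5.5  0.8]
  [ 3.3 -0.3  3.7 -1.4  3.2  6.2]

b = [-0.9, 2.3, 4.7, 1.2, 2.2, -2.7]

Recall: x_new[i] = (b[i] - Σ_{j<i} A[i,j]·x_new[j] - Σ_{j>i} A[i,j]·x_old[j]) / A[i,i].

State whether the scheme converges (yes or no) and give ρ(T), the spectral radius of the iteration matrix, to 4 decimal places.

A = D + L + U where D = diag(-7.2, -4.2, -1.8, -2.1, -5.5, 6.2).
Gauss-Seidel: T = -(D+L)⁻¹U, row 0 first, T[0,1] = -(-3.5)/(-7.2) = -0.4861; later rows by forward substitution.
  T[0,:] = [+0.0000, -0.4861, -0.2500, +0.1806, -0.5556, +0.4306]
  T[1,:] = [+0.0000, -0.2662, -0.5179, +0.3608, -0.3995, -0.3833]
  T[2,:] = [+0.0000, +0.1704, +0.4474, +0.1338, +0.4514, +0.6004]
  T[3,:] = [+0.0000, +0.4432, +0.8014, -0.4107, +0.8482, +0.7378]
  T[4,:] = [+0.0000, -0.4104, -0.3048, +0.4189, -0.4323, +0.4168]
  T[5,:] = [+0.0000, +0.4561, +0.1793, -0.4674, +0.4217, -0.6546]
moduli |λ_i(T)| = 1.1268, 0.5845, 0.2321, 0.1936, 0.0308, 0.0000.
ρ = 1.1268; 1.1268 > 1: divergent.

no, ρ = 1.1268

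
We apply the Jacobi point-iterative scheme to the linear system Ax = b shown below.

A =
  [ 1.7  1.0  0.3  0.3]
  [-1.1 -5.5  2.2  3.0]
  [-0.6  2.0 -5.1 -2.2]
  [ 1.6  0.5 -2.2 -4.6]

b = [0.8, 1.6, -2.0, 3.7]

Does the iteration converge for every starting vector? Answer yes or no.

yes

Write A = D+L+U with D = diag(1.7, -5.5, -5.1, -4.6).
Jacobi: T = -D⁻¹(L+U), T[0,1] = -(1)/(1.7) = -0.5882; T[0,0] = 0.
  T[0,:] = [+0.0000, -0.5882, -0.1765, -0.1765]
  T[1,:] = [-0.2000, +0.0000, +0.4000, +0.5455]
  T[2,:] = [-0.1176, +0.3922, +0.0000, -0.4314]
  T[3,:] = [+0.3478, +0.1087, -0.4783, +0.0000]
|roots of det(T-λI)|: 0.8238, 0.5104, 0.5104, 0.0891.
ρ = 0.8238; 0.8238 < 1: convergent.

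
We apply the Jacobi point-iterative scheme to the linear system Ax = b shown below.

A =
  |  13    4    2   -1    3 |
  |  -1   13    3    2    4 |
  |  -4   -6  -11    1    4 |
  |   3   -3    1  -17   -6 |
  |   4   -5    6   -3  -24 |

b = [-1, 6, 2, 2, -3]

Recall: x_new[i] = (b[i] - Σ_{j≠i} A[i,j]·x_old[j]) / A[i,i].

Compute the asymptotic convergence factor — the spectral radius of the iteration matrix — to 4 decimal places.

0.6245

Diagonal D = diag(13, 13, -11, -17, -24); L, U strict lower/upper.
Jacobi T = -D⁻¹(L+U): T[3,2] = -(1)/(-17) = +0.0588; T[3,3] = 0.
  T[0,:] = [+0.0000  -0.3077  -0.1538  +0.0769  -0.2308]
  T[1,:] = [+0.0769  +0.0000  -0.2308  -0.1538  -0.3077]
  T[2,:] = [-0.3636  -0.5455  +0.0000  +0.0909  +0.3636]
  T[3,:] = [+0.1765  -0.1765  +0.0588  +0.0000  -0.3529]
  T[4,:] = [+0.1667  -0.2083  +0.2500  -0.1250  +0.0000]
|λ(T)| sorted: 0.6245, 0.4623, 0.4623, 0.1491, 0.0854.
ρ(T) = max|λ| = 0.6245; 0.6245 < 1 ⇒ converges.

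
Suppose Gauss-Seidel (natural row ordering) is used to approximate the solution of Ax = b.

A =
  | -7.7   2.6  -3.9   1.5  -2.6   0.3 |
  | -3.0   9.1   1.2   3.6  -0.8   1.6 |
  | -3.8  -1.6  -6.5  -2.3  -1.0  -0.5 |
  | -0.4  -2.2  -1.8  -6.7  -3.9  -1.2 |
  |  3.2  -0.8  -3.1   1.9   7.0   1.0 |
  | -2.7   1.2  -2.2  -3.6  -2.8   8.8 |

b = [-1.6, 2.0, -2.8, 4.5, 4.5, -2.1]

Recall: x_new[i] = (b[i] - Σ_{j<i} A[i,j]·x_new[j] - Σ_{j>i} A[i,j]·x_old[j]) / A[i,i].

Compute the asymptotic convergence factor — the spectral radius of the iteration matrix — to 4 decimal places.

A = D + L + U where D = diag(-7.7, 9.1, -6.5, -6.7, 7, 8.8).
GS T = -(D+L)⁻¹U: row 0 first, T[0,5] = -(0.3)/(-7.7) = +0.0390; later rows by forward substitution.
  T[0,:] = [+0.0000 +0.3377 -0.5065 +0.1948 -0.3377 +0.0390]
  T[1,:] = [+0.0000 +0.1113 -0.2988 -0.3314 -0.0234 -0.1630]
  T[2,:] = [+0.0000 -0.2248 +0.3697 -0.3862 +0.0493 -0.0596]
  T[3,:] = [+0.0000 +0.0037 +0.0291 +0.2009 -0.5675 -0.1119]
  T[4,:] = [+0.0000 -0.2422 +0.3532 -0.3525 +0.3276 -0.1753]
  T[5,:] = [+0.0000 -0.0433 +0.1020 -0.0215 -0.2160 -0.0823]
moduli |λ_i(T)| = 0.8658, 0.3066, 0.2831, 0.1270, 0.0421, 0.0000.
ρ = 0.8658; 0.8658 < 1, so it converges for any x₀.

0.8658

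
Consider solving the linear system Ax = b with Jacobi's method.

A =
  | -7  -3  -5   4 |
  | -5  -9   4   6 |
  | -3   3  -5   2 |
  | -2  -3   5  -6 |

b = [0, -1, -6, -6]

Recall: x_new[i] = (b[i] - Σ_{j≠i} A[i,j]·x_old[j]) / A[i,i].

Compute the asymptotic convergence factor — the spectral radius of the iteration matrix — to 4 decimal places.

1.2010

Let D = diag(-7, -9, -5, -6); L, U the strict triangles.
T_J = -D⁻¹(L+U): T[3,2] = -(5)/(-6) = +0.8333; T[3,3] = 0.
  T[0,:] = [+0.0000  -0.4286  -0.7143  +0.5714]
  T[1,:] = [-0.5556  +0.0000  +0.4444  +0.6667]
  T[2,:] = [-0.6000  +0.6000  +0.0000  +0.4000]
  T[3,:] = [-0.3333  -0.5000  +0.8333  +0.0000]
|λ(T)| sorted: 1.2010, 0.5876, 0.5876, 0.5206.
ρ(T) = max|λ| = 1.2010; 1.2010 > 1 ⇒ diverges.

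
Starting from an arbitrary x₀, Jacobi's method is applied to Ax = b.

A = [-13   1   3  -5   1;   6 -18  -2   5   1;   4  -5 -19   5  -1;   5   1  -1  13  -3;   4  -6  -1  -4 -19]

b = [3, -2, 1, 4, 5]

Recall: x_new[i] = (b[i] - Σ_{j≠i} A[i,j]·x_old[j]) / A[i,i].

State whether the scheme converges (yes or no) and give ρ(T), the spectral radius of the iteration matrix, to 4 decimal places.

yes, ρ = 0.6678

Split A = D + L + U, D = diag(-13, -18, -19, 13, -19).
Jacobi: T = -D⁻¹(L+U), T[1,3] = -(5)/(-18) = +0.2778; T[1,1] = 0.
  T[0,:] = [+0.0000 +0.0769 +0.2308 -0.3846 +0.0769]
  T[1,:] = [+0.3333 +0.0000 -0.1111 +0.2778 +0.0556]
  T[2,:] = [+0.2105 -0.2632 +0.0000 +0.2632 -0.0526]
  T[3,:] = [-0.3846 -0.0769 +0.0769 +0.0000 +0.2308]
  T[4,:] = [+0.2105 -0.3158 -0.0526 -0.2105 +0.0000]
moduli |λ_i(T)| = 0.6678, 0.3170, 0.3170, 0.2933, 0.2381.
ρ = 0.6678; 0.6678 < 1, so it converges for any x₀.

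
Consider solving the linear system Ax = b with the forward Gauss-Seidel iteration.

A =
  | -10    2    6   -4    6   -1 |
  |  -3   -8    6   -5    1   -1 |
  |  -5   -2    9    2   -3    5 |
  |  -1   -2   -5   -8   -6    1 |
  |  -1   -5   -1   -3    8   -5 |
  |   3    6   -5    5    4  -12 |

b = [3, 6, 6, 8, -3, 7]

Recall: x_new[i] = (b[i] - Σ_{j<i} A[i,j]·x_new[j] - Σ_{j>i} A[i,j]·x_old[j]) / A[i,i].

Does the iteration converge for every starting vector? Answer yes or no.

A = D + L + U where D = diag(-10, -8, 9, -8, 8, -12).
GS T = -(D+L)⁻¹U: row 0 first, T[0,4] = -(6)/(-10) = +0.6000; later rows by forward substitution.
  T[0,:] = [+0.0000 +0.2000 +0.6000 -0.4000 +0.6000 -0.1000]
  T[1,:] = [+0.0000 -0.0750 +0.5250 -0.4750 -0.1000 -0.0875]
  T[2,:] = [+0.0000 +0.0944 +0.4500 -0.5500 +0.6444 -0.6306]
  T[3,:] = [+0.0000 -0.0653 -0.4875 +0.5125 -1.2028 +0.5535]
  T[4,:] = [+0.0000 -0.0345 +0.2766 -0.2234 -0.3580 +0.6865]
  T[5,:] = [+0.0000 -0.0656 +0.1141 +0.0307 -0.7890 +0.6534]
|eigenvalues of T|: 1.3537, 0.4537, 0.4537, 0.1184, 0.1184, 0.0000.
ρ = 1.3537; 1.3537 > 1 ⇒ diverges.

no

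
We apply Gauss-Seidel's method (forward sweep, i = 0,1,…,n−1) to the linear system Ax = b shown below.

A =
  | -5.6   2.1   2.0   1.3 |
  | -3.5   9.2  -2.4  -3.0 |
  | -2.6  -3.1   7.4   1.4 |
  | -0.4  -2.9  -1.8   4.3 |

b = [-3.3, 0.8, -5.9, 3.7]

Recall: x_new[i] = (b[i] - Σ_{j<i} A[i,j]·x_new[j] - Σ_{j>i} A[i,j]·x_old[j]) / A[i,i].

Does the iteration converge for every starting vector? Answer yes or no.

yes

A = D + L + U where D = diag(-5.6, 9.2, 7.4, 4.3).
T_GS = -(D+L)⁻¹U: row 0 first, T[0,3] = -(1.3)/(-5.6) = +0.2321; later rows by forward substitution.
  T[0,:] = [+0.0000 +0.3750 +0.3571 +0.2321]
  T[1,:] = [+0.0000 +0.1427 +0.3967 +0.4144]
  T[2,:] = [+0.0000 +0.1915 +0.2917 +0.0660]
  T[3,:] = [+0.0000 +0.2113 +0.4229 +0.3287]
eigenvalue magnitudes: 0.7693, 0.0505, 0.0443, 0.0000.
ρ = 0.7693; 0.7693 < 1 ⇒ converges.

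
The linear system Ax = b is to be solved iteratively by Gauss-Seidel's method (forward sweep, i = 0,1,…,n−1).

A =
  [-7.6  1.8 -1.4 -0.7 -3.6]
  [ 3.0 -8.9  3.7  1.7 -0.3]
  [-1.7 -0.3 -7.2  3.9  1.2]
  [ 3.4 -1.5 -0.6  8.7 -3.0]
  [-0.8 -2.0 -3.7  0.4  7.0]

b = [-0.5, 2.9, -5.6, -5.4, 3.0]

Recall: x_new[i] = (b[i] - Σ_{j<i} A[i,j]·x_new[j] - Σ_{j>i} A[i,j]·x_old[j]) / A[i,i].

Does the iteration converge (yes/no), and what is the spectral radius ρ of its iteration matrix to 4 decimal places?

A = D + L + U where D = diag(-7.6, -8.9, -7.2, 8.7, 7).
Gauss-Seidel: T = -(D+L)⁻¹U, row 0 first, T[0,1] = -(1.8)/(-7.6) = +0.2368; later rows by forward substitution.
  T[0,:] = [+0.0000  +0.2368  -0.1842  -0.0921  -0.4737]
  T[1,:] = [+0.0000  +0.0798  +0.3536  +0.1600  -0.1934]
  T[2,:] = [+0.0000  -0.0592  +0.0288  +0.5567  +0.2866]
  T[3,:] = [+0.0000  -0.0829  +0.1349  +0.1020  +0.5164]
  T[4,:] = [+0.0000  +0.0233  +0.0875  +0.3236  +0.0126]
eigenvalue magnitudes: 0.6004, 0.3654, 0.0979, 0.0979, 0.0000.
ρ = 0.6004; 0.6004 < 1 ⇒ converges.

yes, ρ = 0.6004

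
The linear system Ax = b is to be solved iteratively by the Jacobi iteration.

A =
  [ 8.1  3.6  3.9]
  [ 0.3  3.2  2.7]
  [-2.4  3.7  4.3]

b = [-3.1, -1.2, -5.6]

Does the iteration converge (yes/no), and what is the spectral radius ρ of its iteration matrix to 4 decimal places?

yes, ρ = 0.8381

Write A = D+L+U with D = diag(8.1, 3.2, 4.3).
Jacobi T = -D⁻¹(L+U): T[0,1] = -(3.6)/(8.1) = -0.4444; T[0,0] = 0.
  T[0,:] = [+0.0000, -0.4444, -0.4815]
  T[1,:] = [-0.0938, +0.0000, -0.8438]
  T[2,:] = [+0.5581, -0.8605, +0.0000]
eigenvalue magnitudes: 0.8381, 0.4510, 0.4510.
spectral radius ρ = 0.8381; 0.8381 < 1 ⇒ converges.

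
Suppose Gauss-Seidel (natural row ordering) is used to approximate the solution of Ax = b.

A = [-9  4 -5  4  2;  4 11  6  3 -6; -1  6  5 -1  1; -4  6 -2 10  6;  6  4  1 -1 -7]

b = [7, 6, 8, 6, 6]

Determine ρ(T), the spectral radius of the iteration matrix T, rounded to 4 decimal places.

Split A = D + L + U, D = diag(-9, 11, 5, 10, -7).
Gauss-Seidel: T = -(D+L)⁻¹U, row 0 first, T[0,4] = -(2)/(-9) = +0.2222; later rows by forward substitution.
  T[0,:] = [+0.0000  +0.4444  -0.5556  +0.4444  +0.2222]
  T[1,:] = [+0.0000  -0.1616  -0.3434  -0.4343  +0.4646]
  T[2,:] = [+0.0000  +0.2828  +0.3010  +0.8101  -0.7131]
  T[3,:] = [+0.0000  +0.3313  +0.0440  +0.6004  -0.9325]
  T[4,:] = [+0.0000  +0.2817  -0.6357  +0.1627  +0.4873]
|λ(T)| sorted: 1.3365, 0.5582, 0.5582, 0.0599, 0.0000.
spectral radius ρ = 1.3365; 1.3365 > 1: divergent.

1.3365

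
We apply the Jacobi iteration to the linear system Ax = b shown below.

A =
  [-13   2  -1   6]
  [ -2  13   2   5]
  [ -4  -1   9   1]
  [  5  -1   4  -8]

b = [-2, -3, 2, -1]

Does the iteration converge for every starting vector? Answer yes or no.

yes

Write A = D+L+U with D = diag(-13, 13, 9, -8).
Jacobi: T = -D⁻¹(L+U), T[3,1] = -(-1)/(-8) = -0.1250; T[3,3] = 0.
  T[0,:] = [+0.0000 +0.1538 -0.0769 +0.4615]
  T[1,:] = [+0.1538 +0.0000 -0.1538 -0.3846]
  T[2,:] = [+0.4444 +0.1111 +0.0000 -0.1111]
  T[3,:] = [+0.6250 -0.1250 +0.5000 +0.0000]
eigenvalue magnitudes: 0.5656, 0.4738, 0.1517, 0.1517.
ρ = 0.5656; 0.5656 < 1, so it converges for any x₀.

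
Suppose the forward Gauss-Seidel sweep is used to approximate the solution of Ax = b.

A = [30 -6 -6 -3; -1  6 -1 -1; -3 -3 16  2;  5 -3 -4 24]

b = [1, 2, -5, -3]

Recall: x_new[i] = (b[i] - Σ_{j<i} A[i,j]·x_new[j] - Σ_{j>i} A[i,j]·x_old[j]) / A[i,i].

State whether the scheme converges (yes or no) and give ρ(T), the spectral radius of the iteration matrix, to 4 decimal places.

yes, ρ = 0.1506

Diagonal D = diag(30, 6, 16, 24); L, U strict lower/upper.
T_GS = -(D+L)⁻¹U: row 0 first, T[0,2] = -(-6)/(30) = +0.2000; later rows by forward substitution.
  T[0,:] = [+0.0000, +0.2000, +0.2000, +0.1000]
  T[1,:] = [+0.0000, +0.0333, +0.2000, +0.1833]
  T[2,:] = [+0.0000, +0.0437, +0.0750, -0.0719]
  T[3,:] = [+0.0000, -0.0302, -0.0042, -0.0099]
eigenvalue magnitudes: 0.1506, 0.0759, 0.0759, 0.0000.
spectral radius ρ = 0.1506; 0.1506 < 1, so it converges for any x₀.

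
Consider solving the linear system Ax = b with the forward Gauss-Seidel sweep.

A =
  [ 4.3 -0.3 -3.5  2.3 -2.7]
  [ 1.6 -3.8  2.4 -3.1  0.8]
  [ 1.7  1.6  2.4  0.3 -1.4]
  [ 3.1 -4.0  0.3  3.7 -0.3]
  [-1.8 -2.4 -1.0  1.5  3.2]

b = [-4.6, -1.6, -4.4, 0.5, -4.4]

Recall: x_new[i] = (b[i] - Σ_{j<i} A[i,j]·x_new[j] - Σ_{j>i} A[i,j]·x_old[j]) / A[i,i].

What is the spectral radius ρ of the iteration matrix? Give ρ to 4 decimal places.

Let D = diag(4.3, -3.8, 2.4, 3.7, 3.2); L, U the strict triangles.
Gauss-Seidel: T = -(D+L)⁻¹U, row 0 first, T[0,1] = -(-0.3)/(4.3) = +0.0698; later rows by forward substitution.
  T[0,:] = [+0.0000, +0.0698, +0.8140, -0.5349, +0.6279]
  T[1,:] = [+0.0000, +0.0294, +0.9743, -1.0410, +0.4749]
  T[2,:] = [+0.0000, -0.0690, -1.2261, +0.9479, -0.1780]
  T[3,:] = [+0.0000, -0.0211, +0.4707, -0.7541, +0.0828]
  T[4,:] = [+0.0000, +0.0496, +0.5848, -0.4319, +0.6149]
|λ(T)| sorted: 1.6136, 0.5732, 0.2964, 0.0009, 0.0000.
ρ = 1.6136; 1.6136 > 1: divergent.

1.6136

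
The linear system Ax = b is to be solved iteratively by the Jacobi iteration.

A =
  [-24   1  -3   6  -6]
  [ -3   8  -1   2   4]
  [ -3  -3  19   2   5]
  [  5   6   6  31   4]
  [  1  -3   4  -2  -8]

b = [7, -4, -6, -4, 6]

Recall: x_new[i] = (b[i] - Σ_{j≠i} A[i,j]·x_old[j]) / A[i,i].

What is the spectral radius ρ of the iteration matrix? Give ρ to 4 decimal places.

Let D = diag(-24, 8, 19, 31, -8); L, U the strict triangles.
Jacobi: T = -D⁻¹(L+U), T[2,0] = -(-3)/(19) = +0.1579; T[2,2] = 0.
  T[0,:] = [+0.0000 +0.0417 -0.1250 +0.2500 -0.2500]
  T[1,:] = [+0.3750 +0.0000 +0.1250 -0.2500 -0.5000]
  T[2,:] = [+0.1579 +0.1579 +0.0000 -0.1053 -0.2632]
  T[3,:] = [-0.1613 -0.1935 -0.1935 +0.0000 -0.1290]
  T[4,:] = [+0.1250 -0.3750 +0.5000 -0.2500 +0.0000]
|λ(T)| sorted: 0.5250, 0.4328, 0.4328, 0.1559, 0.1559.
ρ = 0.5250; 0.5250 < 1: convergent.

0.5250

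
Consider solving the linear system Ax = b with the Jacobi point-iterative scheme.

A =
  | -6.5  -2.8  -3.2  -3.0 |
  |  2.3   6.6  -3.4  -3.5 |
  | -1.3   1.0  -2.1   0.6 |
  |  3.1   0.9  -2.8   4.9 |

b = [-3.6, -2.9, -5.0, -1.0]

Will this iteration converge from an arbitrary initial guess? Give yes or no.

A = D + L + U where D = diag(-6.5, 6.6, -2.1, 4.9).
Jacobi T = -D⁻¹(L+U): T[0,3] = -(-3)/(-6.5) = -0.4615; T[0,0] = 0.
  T[0,:] = [+0.0000  -0.4308  -0.4923  -0.4615]
  T[1,:] = [-0.3485  +0.0000  +0.5152  +0.5303]
  T[2,:] = [-0.6190  +0.4762  +0.0000  +0.2857]
  T[3,:] = [-0.6327  -0.1837  +0.5714  +0.0000]
|roots of det(T-λI)|: 1.2976, 0.5037, 0.5037, 0.4278.
ρ = 1.2976; 1.2976 > 1, so it fails to converge.

no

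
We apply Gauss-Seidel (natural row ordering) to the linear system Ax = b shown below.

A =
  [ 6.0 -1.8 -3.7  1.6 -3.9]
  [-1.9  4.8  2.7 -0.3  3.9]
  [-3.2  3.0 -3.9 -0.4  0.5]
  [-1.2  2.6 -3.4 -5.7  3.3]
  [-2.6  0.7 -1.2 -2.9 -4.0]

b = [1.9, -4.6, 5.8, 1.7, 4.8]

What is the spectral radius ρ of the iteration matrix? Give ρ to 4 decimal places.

Write A = D+L+U with D = diag(6, 4.8, -3.9, -5.7, -4).
Gauss-Seidel: T = -(D+L)⁻¹U, row 0 first, T[0,1] = -(-1.8)/(6) = +0.3000; later rows by forward substitution.
  T[0,:] = [+0.0000 +0.3000 +0.6167 -0.2667 +0.6500]
  T[1,:] = [+0.0000 +0.1188 -0.3184 -0.0431 -0.5552]
  T[2,:] = [+0.0000 -0.1548 -0.7509 +0.0831 -0.8322]
  T[3,:] = [+0.0000 +0.0834 +0.1728 -0.0131 +0.6853]
  T[4,:] = [+0.0000 -0.1882 -0.3566 +0.1503 -0.7668]
|λ(T)| sorted: 1.4688, 0.2629, 0.2529, 0.0667, 0.0000.
ρ = 1.4688; 1.4688 > 1, so it fails to converge.

1.4688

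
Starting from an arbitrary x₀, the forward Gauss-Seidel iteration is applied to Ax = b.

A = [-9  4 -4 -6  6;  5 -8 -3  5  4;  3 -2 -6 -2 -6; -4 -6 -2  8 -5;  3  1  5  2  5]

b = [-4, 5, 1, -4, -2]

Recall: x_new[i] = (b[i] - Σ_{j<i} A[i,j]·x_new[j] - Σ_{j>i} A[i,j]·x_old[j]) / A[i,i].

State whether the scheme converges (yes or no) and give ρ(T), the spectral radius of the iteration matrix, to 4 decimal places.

Diagonal D = diag(-9, -8, -6, 8, 5); L, U strict lower/upper.
Gauss-Seidel: T = -(D+L)⁻¹U, row 0 first, T[0,2] = -(-4)/(-9) = -0.4444; later rows by forward substitution.
  T[0,:] = [+0.0000, +0.4444, -0.4444, -0.6667, +0.6667]
  T[1,:] = [+0.0000, +0.2778, -0.6528, +0.2083, +0.9167]
  T[2,:] = [+0.0000, +0.1296, -0.0046, -0.7361, -0.9722]
  T[3,:] = [+0.0000, +0.4630, -0.7130, -0.3611, +1.4028]
  T[4,:] = [+0.0000, -0.6370, +0.6870, +1.2389, -0.1722]
moduli |λ_i(T)| = 1.3314, 0.6054, 0.6054, 0.0427, 0.0000.
ρ(T) = max|λ| = 1.3314; 1.3314 > 1 ⇒ diverges.

no, ρ = 1.3314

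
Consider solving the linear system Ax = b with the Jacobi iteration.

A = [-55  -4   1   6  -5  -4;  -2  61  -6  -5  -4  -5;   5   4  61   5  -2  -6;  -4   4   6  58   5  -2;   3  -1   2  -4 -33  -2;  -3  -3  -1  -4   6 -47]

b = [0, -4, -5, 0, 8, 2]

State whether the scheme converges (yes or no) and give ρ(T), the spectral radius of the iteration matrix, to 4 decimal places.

yes, ρ = 0.1974

Write A = D+L+U with D = diag(-55, 61, 61, 58, -33, -47).
Jacobi: T = -D⁻¹(L+U), T[0,1] = -(-4)/(-55) = -0.0727; T[0,0] = 0.
  T[0,:] = [+0.0000  -0.0727  +0.0182  +0.1091  -0.0909  -0.0727]
  T[1,:] = [+0.0328  +0.0000  +0.0984  +0.0820  +0.0656  +0.0820]
  T[2,:] = [-0.0820  -0.0656  +0.0000  -0.0820  +0.0328  +0.0984]
  T[3,:] = [+0.0690  -0.0690  -0.1034  +0.0000  -0.0862  +0.0345]
  T[4,:] = [+0.0909  -0.0303  +0.0606  -0.1212  +0.0000  -0.0606]
  T[5,:] = [-0.0638  -0.0638  -0.0213  -0.0851  +0.1277  +0.0000]
moduli |λ_i(T)| = 0.1974, 0.1628, 0.1628, 0.1447, 0.1264, 0.1264.
spectral radius ρ = 0.1974; 0.1974 < 1, so it converges for any x₀.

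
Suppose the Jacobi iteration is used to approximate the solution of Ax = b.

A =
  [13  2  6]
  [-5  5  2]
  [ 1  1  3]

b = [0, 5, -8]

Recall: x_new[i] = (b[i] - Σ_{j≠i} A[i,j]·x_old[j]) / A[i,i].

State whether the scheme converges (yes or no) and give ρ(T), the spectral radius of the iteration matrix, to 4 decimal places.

yes, ρ = 0.5972

Write A = D+L+U with D = diag(13, 5, 3).
T_J = -D⁻¹(L+U): T[1,0] = -(-5)/(5) = +1.0000; T[1,1] = 0.
  T[0,:] = [+0.0000 -0.1538 -0.4615]
  T[1,:] = [+1.0000 +0.0000 -0.4000]
  T[2,:] = [-0.3333 -0.3333 +0.0000]
|λ(T)| sorted: 0.5972, 0.4725, 0.4725.
ρ = 0.5972; 0.5972 < 1: convergent.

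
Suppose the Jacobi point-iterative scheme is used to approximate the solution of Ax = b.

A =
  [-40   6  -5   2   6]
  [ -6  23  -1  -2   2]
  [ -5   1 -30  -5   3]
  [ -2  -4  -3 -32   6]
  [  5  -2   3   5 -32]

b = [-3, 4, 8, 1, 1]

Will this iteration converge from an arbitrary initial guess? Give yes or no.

yes

Let D = diag(-40, 23, -30, -32, -32); L, U the strict triangles.
Jacobi: T = -D⁻¹(L+U), T[1,2] = -(-1)/(23) = +0.0435; T[1,1] = 0.
  T[0,:] = [+0.0000, +0.1500, -0.1250, +0.0500, +0.1500]
  T[1,:] = [+0.2609, +0.0000, +0.0435, +0.0870, -0.0870]
  T[2,:] = [-0.1667, +0.0333, +0.0000, -0.1667, +0.1000]
  T[3,:] = [-0.0625, -0.1250, -0.0938, +0.0000, +0.1875]
  T[4,:] = [+0.1562, -0.0625, +0.0938, +0.1562, +0.0000]
|eigenvalues of T|: 0.4013, 0.2232, 0.2232, 0.1114, 0.0893.
ρ = 0.4013; 0.4013 < 1, so it converges for any x₀.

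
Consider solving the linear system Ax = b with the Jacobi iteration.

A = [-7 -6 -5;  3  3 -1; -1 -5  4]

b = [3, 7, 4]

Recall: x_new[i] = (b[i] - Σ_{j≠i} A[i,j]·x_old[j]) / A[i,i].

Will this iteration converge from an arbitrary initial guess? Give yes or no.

no

Write A = D+L+U with D = diag(-7, 3, 4).
T_J = -D⁻¹(L+U): T[2,1] = -(-5)/(4) = +1.2500; T[2,2] = 0.
  T[0,:] = [+0.0000 -0.8571 -0.7143]
  T[1,:] = [-1.0000 +0.0000 +0.3333]
  T[2,:] = [+0.2500 +1.2500 +0.0000]
|eigenvalues of T|: 1.3120, 0.7913, 0.7913.
ρ(T) = max|λ| = 1.3120; 1.3120 > 1: divergent.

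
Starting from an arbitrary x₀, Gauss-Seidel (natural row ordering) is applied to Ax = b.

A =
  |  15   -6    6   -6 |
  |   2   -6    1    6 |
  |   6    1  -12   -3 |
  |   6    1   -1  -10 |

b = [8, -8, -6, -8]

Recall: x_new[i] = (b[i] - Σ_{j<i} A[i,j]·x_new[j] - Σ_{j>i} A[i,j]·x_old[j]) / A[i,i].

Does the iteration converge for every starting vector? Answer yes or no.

yes

Diagonal D = diag(15, -6, -12, -10); L, U strict lower/upper.
Gauss-Seidel: T = -(D+L)⁻¹U, row 0 first, T[0,3] = -(-6)/(15) = +0.4000; later rows by forward substitution.
  T[0,:] = [+0.0000 +0.4000 -0.4000 +0.4000]
  T[1,:] = [+0.0000 +0.1333 +0.0333 +1.1333]
  T[2,:] = [+0.0000 +0.2111 -0.1972 +0.0444]
  T[3,:] = [+0.0000 +0.2322 -0.2169 +0.3489]
|roots of det(T-λI)|: 0.7040, 0.4505, 0.0315, 0.0000.
spectral radius ρ = 0.7040; 0.7040 < 1, so it converges for any x₀.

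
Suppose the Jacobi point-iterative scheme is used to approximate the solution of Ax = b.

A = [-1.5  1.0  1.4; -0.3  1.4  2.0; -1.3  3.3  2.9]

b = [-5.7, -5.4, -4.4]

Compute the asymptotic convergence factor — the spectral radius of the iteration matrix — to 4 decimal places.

Write A = D+L+U with D = diag(-1.5, 1.4, 2.9).
Jacobi: T = -D⁻¹(L+U), T[0,2] = -(1.4)/(-1.5) = +0.9333; T[0,0] = 0.
  T[0,:] = [+0.0000  +0.6667  +0.9333]
  T[1,:] = [+0.2143  +0.0000  -1.4286]
  T[2,:] = [+0.4483  -1.1379  +0.0000]
|roots of det(T-λI)|: 1.6104, 1.2970, 0.3134.
spectral radius ρ = 1.6104; 1.6104 > 1, so it fails to converge.

1.6104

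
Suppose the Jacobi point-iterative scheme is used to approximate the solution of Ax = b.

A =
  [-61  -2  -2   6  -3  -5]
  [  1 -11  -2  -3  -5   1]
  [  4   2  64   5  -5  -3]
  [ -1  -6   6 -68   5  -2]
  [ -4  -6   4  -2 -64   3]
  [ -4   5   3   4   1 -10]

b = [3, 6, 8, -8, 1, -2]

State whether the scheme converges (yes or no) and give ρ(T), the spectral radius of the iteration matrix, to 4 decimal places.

yes, ρ = 0.3817

Split A = D + L + U, D = diag(-61, -11, 64, -68, -64, -10).
T_J = -D⁻¹(L+U): T[0,2] = -(-2)/(-61) = -0.0328; T[0,0] = 0.
  T[0,:] = [+0.0000  -0.0328  -0.0328  +0.0984  -0.0492  -0.0820]
  T[1,:] = [+0.0909  +0.0000  -0.1818  -0.2727  -0.4545  +0.0909]
  T[2,:] = [-0.0625  -0.0312  +0.0000  -0.0781  +0.0781  +0.0469]
  T[3,:] = [-0.0147  -0.0882  +0.0882  +0.0000  +0.0735  -0.0294]
  T[4,:] = [-0.0625  -0.0938  +0.0625  -0.0312  +0.0000  +0.0469]
  T[5,:] = [-0.4000  +0.5000  +0.3000  +0.4000  +0.1000  +0.0000]
moduli |λ_i(T)| = 0.3817, 0.3208, 0.3208, 0.0881, 0.0865, 0.0865.
ρ(T) = max|λ| = 0.3817; 0.3817 < 1 ⇒ converges.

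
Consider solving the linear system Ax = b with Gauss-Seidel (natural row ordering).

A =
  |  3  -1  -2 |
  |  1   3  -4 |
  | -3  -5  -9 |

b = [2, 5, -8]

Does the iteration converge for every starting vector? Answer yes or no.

A = D + L + U where D = diag(3, 3, -9).
GS T = -(D+L)⁻¹U: row 0 first, T[0,1] = -(-1)/(3) = +0.3333; later rows by forward substitution.
  T[0,:] = [+0.0000  +0.3333  +0.6667]
  T[1,:] = [+0.0000  -0.1111  +1.1111]
  T[2,:] = [+0.0000  -0.0494  -0.8395]
|λ(T)| sorted: 0.7542, 0.1964, 0.0000.
ρ(T) = max|λ| = 0.7542; 0.7542 < 1 ⇒ converges.

yes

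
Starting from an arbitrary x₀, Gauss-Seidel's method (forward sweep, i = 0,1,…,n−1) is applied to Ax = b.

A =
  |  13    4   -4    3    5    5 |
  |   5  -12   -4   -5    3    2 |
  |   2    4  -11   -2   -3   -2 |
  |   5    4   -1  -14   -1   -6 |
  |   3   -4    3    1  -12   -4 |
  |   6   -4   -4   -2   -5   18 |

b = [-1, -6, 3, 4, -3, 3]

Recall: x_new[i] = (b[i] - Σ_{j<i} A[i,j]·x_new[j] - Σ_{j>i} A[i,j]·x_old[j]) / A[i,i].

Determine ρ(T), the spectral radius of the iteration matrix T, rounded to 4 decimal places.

Write A = D+L+U with D = diag(13, -12, -11, -14, -12, 18).
Gauss-Seidel: T = -(D+L)⁻¹U, row 0 first, T[0,4] = -(5)/(13) = -0.3846; later rows by forward substitution.
  T[0,:] = [+0.0000, -0.3077, +0.3077, -0.2308, -0.3846, -0.3846]
  T[1,:] = [+0.0000, -0.1282, -0.2051, -0.5128, +0.0897, +0.0064]
  T[2,:] = [+0.0000, -0.1026, -0.0186, -0.4103, -0.3100, -0.2494]
  T[3,:] = [+0.0000, -0.1392, +0.0526, -0.1996, -0.1610, -0.5463]
  T[4,:] = [+0.0000, -0.0714, +0.1450, -0.0060, -0.2170, -0.5395]
  T[5,:] = [+0.0000, +0.0160, -0.1062, -0.1520, +0.0011, -0.1364]
|roots of det(T-λI)|: 0.6637, 0.2457, 0.2457, 0.2001, 0.0185, 0.0000.
ρ = 0.6637; 0.6637 < 1 ⇒ converges.

0.6637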